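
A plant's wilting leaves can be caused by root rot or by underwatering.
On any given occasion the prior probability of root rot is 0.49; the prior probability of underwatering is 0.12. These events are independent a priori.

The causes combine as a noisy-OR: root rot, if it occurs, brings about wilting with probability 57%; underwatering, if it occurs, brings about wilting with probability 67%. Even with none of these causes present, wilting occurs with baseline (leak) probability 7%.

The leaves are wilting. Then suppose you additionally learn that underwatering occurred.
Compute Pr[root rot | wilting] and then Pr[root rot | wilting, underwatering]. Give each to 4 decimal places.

Under noisy-OR, P(wilting | causes) = 1 − (1−0.07)·∏(1−qᵢ) over the active causes.
P(wilting) = 0.07·0.51·0.88 + 0.6931·0.51·0.12 + 0.6001·0.49·0.88 + 0.868033·0.49·0.12 = 0.031416 + 0.042418 + 0.258763 + 0.051040 = 0.383637
Restricting to configurations with root rot present: 0.258763 + 0.051040 = 0.309803.
Hence the posterior is 0.309803/0.383637 ≈ 0.8075.

Now condition on the additional information:
Numerator (weight on configurations with root rot): 0.868033*0.49 = 0.425336
Denominator P(wilting | underwatering): 0.6931*0.51 + 0.868033*0.49 = 0.778817
Posterior = 0.425336 / 0.778817 ≈ 0.5461

Pr[root rot | wilting] ≈ 0.8075; Pr[root rot | wilting, underwatering] ≈ 0.5461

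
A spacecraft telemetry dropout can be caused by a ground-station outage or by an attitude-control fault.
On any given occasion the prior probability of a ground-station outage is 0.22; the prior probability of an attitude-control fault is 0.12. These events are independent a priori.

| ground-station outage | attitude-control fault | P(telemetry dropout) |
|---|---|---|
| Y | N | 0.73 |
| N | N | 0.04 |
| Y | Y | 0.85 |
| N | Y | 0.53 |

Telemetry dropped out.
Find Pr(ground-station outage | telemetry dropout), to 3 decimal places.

By total probability over the 4 (ground-station outage, attitude-control fault) configurations:
  P(telemetry dropout) = 0.04·0.78·0.88 + 0.53·0.78·0.12 + 0.73·0.22·0.88 + 0.85·0.22·0.12
        = 0.027456 + 0.049608 + 0.141328 + 0.022440 = 0.240832
Keeping only the ground-station outage-present terms gives 0.163768, so
  P(ground-station outage | telemetry dropout) = 0.163768 / 0.240832 ≈ 0.680

Pr(ground-station outage | telemetry dropout) ≈ 0.680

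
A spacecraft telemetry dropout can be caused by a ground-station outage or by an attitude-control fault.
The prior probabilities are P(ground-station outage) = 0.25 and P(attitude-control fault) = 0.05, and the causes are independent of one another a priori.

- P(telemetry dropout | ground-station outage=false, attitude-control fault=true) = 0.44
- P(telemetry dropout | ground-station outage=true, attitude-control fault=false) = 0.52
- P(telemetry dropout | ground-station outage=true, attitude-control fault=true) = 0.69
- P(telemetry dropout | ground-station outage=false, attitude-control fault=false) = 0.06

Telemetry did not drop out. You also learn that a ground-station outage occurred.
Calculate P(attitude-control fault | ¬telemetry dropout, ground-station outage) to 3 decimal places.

P(attitude-control fault | ¬telemetry dropout, ground-station outage) ≈ 0.033

P(¬telemetry dropout | ground-station outage) = 0.48×0.95 + 0.31×0.05 = 0.456000 + 0.015500 = 0.471500
The attitude-control fault-present share is 0.31×0.05 = 0.015500.
Hence the posterior is 0.015500/0.471500 ≈ 0.033.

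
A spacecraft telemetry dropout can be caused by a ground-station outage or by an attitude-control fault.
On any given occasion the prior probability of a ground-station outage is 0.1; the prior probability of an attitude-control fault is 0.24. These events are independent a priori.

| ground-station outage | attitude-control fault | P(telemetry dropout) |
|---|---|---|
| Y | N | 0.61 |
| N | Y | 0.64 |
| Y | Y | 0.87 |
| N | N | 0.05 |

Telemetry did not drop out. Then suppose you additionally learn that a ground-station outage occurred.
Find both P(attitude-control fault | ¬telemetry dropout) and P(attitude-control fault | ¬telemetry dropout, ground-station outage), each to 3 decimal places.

P(attitude-control fault | ¬telemetry dropout) ≈ 0.106; P(attitude-control fault | ¬telemetry dropout, ground-station outage) ≈ 0.095

P(¬telemetry dropout) = 0.95*0.9*0.76 + 0.36*0.9*0.24 + 0.39*0.1*0.76 + 0.13*0.1*0.24 = 0.649800 + 0.077760 + 0.029640 + 0.003120 = 0.760320
The attitude-control fault-present share is 0.077760 + 0.003120 = 0.080880.
Hence the posterior is 0.080880/0.760320 ≈ 0.106.

Now also conditioning on ground-station outage=true:
P(¬telemetry dropout | ground-station outage) = 0.39·0.76 + 0.13·0.24 = 0.296400 + 0.031200 = 0.327600
Restricting to configurations with attitude-control fault present: 0.13·0.24 = 0.031200.
P(attitude-control fault | ¬telemetry dropout, ground-station outage) = 0.031200 / 0.327600 ≈ 0.095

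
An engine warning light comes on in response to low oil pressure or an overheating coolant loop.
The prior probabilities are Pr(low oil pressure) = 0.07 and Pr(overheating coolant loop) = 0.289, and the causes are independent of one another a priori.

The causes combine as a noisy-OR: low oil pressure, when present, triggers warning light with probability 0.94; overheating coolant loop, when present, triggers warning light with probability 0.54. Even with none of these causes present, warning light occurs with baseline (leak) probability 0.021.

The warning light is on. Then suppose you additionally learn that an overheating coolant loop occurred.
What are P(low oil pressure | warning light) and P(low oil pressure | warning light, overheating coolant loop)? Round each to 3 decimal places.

P(low oil pressure | warning light) ≈ 0.292; P(low oil pressure | warning light, overheating coolant loop) ≈ 0.118

Under noisy-OR, P(warning light | causes) = 1 − (1−0.021)·∏(1−qᵢ) over the active causes.
Weight on low oil pressure=true, given the evidence: 0.046847 + 0.019683 = 0.066530
The normalizing constant is 0.021*0.93*0.711 + 0.54966*0.93*0.289 + 0.94126*0.07*0.711 + 0.97298*0.07*0.289 = 0.228148
Posterior = 0.066530 / 0.228148 ≈ 0.292

With the extra evidence:
P(warning light | overheating coolant loop) = 0.54966·0.93 + 0.97298·0.07 = 0.511184 + 0.068109 = 0.579293
Of this, 0.068109 comes from 0.97298·0.07 (the low oil pressure=true cases).
P(low oil pressure | warning light, overheating coolant loop) = 0.068109 / 0.579293 ≈ 0.118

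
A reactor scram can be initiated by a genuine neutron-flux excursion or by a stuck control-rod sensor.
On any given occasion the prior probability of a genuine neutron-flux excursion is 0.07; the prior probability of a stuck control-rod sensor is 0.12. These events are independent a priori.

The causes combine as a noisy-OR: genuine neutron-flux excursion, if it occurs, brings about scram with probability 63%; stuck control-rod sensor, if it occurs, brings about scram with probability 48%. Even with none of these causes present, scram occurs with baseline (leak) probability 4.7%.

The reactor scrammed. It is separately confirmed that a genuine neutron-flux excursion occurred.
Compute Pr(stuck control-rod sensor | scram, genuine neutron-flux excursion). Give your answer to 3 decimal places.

Pr(stuck control-rod sensor | scram, genuine neutron-flux excursion) ≈ 0.147

Under noisy-OR, P(scram | causes) = 1 − (1−0.047)·∏(1−qᵢ) over the active causes.
P(scram | genuine neutron-flux excursion) = 0.64739×0.88 + 0.816643×0.12 = 0.569703 + 0.097997 = 0.667700
The stuck control-rod sensor-present share is 0.816643×0.12 = 0.097997.
So P(stuck control-rod sensor | scram, genuine neutron-flux excursion) = 0.097997/0.667700 ≈ 0.147.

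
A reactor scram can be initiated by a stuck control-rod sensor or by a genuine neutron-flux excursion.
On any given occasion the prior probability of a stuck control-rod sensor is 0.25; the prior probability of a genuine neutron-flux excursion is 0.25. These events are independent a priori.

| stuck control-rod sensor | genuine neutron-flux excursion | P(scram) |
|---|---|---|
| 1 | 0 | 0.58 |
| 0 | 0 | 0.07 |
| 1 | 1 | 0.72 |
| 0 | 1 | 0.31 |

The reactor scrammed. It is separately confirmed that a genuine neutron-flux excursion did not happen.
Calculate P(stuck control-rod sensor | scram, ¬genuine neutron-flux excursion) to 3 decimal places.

P(stuck control-rod sensor | scram, ¬genuine neutron-flux excursion) ≈ 0.734

By total probability over both values of stuck control-rod sensor:
  P(scram | ¬genuine neutron-flux excursion) = 0.07·0.75 + 0.58·0.25
        = 0.052500 + 0.145000 = 0.197500
Keeping only the stuck control-rod sensor-present terms gives 0.145000, so
  P(stuck control-rod sensor | scram, ¬genuine neutron-flux excursion) = 0.145000 / 0.197500 ≈ 0.734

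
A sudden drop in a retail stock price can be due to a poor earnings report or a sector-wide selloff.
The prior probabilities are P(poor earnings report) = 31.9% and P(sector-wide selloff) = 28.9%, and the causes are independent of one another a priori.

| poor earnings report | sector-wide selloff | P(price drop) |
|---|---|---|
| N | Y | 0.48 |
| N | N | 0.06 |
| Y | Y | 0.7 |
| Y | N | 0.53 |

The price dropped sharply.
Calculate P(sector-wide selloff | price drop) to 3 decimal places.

For the numerator, keep only sector-wide selloff=true terms: 0.094468 + 0.064534 = 0.159002
Normalizer over all consistent configurations: 0.06×0.681×0.711 + 0.48×0.681×0.289 + 0.53×0.319×0.711 + 0.7×0.319×0.289 = 0.308262
Posterior = 0.159002 / 0.308262 ≈ 0.516

P(sector-wide selloff | price drop) ≈ 0.516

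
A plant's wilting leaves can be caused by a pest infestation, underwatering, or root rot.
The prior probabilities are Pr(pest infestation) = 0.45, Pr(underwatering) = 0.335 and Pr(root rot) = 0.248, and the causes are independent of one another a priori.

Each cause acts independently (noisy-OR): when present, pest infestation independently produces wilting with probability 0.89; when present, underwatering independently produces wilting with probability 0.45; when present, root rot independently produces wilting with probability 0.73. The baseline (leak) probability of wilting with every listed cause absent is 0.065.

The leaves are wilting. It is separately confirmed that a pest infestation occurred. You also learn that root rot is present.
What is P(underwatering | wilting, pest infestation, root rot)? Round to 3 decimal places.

Under noisy-OR, P(wilting | causes) = 1 − (1−0.065)·∏(1−qᵢ) over the active causes.
Weight on underwatering=true, given the evidence: 0.984727·0.335 = 0.329884
Denominator P(wilting | pest infestation, root rot): 0.97223·0.665 + 0.984727·0.335 = 0.976417
Posterior = 0.329884 / 0.976417 ≈ 0.338

P(underwatering | wilting, pest infestation, root rot) ≈ 0.338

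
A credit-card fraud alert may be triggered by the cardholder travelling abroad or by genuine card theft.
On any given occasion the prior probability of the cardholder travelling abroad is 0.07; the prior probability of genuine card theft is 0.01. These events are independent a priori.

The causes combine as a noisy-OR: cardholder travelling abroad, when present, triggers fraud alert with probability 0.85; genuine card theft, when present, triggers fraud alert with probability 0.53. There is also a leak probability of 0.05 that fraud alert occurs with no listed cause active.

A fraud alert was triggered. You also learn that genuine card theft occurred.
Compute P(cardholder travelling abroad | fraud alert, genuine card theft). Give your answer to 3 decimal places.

P(cardholder travelling abroad | fraud alert, genuine card theft) ≈ 0.113

Under noisy-OR, P(fraud alert | causes) = 1 − (1−0.05)·∏(1−qᵢ) over the active causes.
Sum P(fraud alert|·) weighted by the priors over both values of cardholder travelling abroad:
  P(fraud alert | genuine card theft) = 0.5535×0.93 + 0.933025×0.07
        = 0.514755 + 0.065312 = 0.580067
Configurations with cardholder travelling abroad contribute 0.065312, so
  P(cardholder travelling abroad | fraud alert, genuine card theft) = 0.065312 / 0.580067 ≈ 0.113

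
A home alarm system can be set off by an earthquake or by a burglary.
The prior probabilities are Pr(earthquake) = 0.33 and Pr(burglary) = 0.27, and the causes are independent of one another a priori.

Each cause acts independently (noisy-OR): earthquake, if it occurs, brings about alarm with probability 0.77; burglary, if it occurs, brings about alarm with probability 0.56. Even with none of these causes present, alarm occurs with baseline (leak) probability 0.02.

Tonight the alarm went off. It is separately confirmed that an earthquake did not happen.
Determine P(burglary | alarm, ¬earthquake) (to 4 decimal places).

Under noisy-OR, P(alarm | causes) = 1 − (1−0.02)·∏(1−qᵢ) over the active causes.
For the numerator, keep only burglary=true terms: 0.5688*0.27 = 0.153576
Denominator P(alarm | ¬earthquake): 0.02*0.73 + 0.5688*0.27 = 0.168176
Posterior = 0.153576 / 0.168176 ≈ 0.9132

P(burglary | alarm, ¬earthquake) ≈ 0.9132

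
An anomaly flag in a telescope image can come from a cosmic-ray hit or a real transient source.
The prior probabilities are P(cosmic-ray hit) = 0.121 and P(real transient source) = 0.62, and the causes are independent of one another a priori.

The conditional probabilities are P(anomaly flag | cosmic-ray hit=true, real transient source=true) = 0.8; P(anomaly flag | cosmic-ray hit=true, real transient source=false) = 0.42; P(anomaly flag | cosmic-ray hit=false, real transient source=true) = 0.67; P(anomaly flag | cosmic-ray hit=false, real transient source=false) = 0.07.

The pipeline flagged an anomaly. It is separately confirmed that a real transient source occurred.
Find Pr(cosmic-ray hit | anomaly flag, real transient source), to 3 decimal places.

P(anomaly flag | real transient source) = 0.67*0.879 + 0.8*0.121 = 0.588930 + 0.096800 = 0.685730
The cosmic-ray hit-present share is 0.8*0.121 = 0.096800.
So P(cosmic-ray hit | anomaly flag, real transient source) = 0.096800/0.685730 ≈ 0.141.

Pr(cosmic-ray hit | anomaly flag, real transient source) ≈ 0.141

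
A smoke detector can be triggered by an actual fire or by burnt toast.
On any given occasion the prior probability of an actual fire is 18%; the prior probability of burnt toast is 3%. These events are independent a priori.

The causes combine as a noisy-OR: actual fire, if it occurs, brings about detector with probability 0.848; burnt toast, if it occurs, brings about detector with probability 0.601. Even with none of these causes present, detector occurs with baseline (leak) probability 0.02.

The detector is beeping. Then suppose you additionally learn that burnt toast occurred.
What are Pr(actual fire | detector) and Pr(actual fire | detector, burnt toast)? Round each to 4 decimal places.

Pr(actual fire | detector) ≈ 0.8326; Pr(actual fire | detector, burnt toast) ≈ 0.2532

Under noisy-OR, P(detector | causes) = 1 − (1−0.02)·∏(1−qᵢ) over the active causes.
P(detector) = 0.02·0.82·0.97 + 0.60898·0.82·0.03 + 0.85104·0.18·0.97 + 0.940565·0.18·0.03 = 0.015908 + 0.014981 + 0.148592 + 0.005079 = 0.184560
Of this, 0.153671 comes from 0.148592 + 0.005079 (the actual fire=true cases).
P(actual fire | detector) = 0.153671 / 0.184560 ≈ 0.8326

Now also conditioning on burnt toast=true:
For the numerator, keep only actual fire=true terms: 0.940565*0.18 = 0.169302
Normalizer over all consistent configurations: 0.60898*0.82 + 0.940565*0.18 = 0.668666
Posterior = 0.169302 / 0.668666 ≈ 0.2532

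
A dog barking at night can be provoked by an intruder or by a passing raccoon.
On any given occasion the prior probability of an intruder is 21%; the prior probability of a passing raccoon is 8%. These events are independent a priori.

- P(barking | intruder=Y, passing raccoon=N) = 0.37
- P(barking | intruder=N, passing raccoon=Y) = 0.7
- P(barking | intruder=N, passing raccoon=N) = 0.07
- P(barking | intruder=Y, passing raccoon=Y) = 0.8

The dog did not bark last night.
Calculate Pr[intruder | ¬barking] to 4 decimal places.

Pr[intruder | ¬barking] ≈ 0.1525

Sum P(¬barking|·) weighted by the priors over the 4 (intruder, passing raccoon) configurations:
  P(¬barking) = 0.93·0.79·0.92 + 0.3·0.79·0.08 + 0.63·0.21·0.92 + 0.2·0.21·0.08
        = 0.675924 + 0.018960 + 0.121716 + 0.003360 = 0.819960
Keeping only the intruder-present terms gives 0.125076, so
  P(intruder | ¬barking) = 0.125076 / 0.819960 ≈ 0.1525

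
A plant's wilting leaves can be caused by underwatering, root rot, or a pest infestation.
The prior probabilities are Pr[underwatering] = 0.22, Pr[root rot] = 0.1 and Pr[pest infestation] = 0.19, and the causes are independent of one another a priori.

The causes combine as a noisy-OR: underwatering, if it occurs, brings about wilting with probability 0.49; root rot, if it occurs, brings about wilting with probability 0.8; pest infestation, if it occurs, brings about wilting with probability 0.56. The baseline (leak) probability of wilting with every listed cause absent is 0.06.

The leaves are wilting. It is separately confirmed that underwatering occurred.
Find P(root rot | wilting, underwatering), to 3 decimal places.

P(root rot | wilting, underwatering) ≈ 0.151

Under noisy-OR, P(wilting | causes) = 1 − (1−0.06)·∏(1−qᵢ) over the active causes.
By total probability over the 4 (root rot, pest infestation) configurations:
  P(wilting | underwatering) = 0.5206*0.9*0.81 + 0.789064*0.9*0.19 + 0.90412*0.1*0.81 + 0.957813*0.1*0.19
        = 0.379517 + 0.134930 + 0.073234 + 0.018198 = 0.605879
Configurations with root rot contribute 0.091432, so
  P(root rot | wilting, underwatering) = 0.091432 / 0.605879 ≈ 0.151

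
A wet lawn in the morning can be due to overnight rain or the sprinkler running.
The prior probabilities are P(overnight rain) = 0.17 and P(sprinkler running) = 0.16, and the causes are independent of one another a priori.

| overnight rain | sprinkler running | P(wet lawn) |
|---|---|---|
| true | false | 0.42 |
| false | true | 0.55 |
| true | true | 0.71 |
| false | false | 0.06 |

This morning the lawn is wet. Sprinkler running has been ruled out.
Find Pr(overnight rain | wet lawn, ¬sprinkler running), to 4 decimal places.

Numerator (weight on configurations with overnight rain): 0.42·0.17 = 0.071400
Normalizer over all consistent configurations: 0.06·0.83 + 0.42·0.17 = 0.121200
P(overnight rain | wet lawn, ¬sprinkler running) = 0.071400/0.121200 ≈ 0.5891

Pr(overnight rain | wet lawn, ¬sprinkler running) ≈ 0.5891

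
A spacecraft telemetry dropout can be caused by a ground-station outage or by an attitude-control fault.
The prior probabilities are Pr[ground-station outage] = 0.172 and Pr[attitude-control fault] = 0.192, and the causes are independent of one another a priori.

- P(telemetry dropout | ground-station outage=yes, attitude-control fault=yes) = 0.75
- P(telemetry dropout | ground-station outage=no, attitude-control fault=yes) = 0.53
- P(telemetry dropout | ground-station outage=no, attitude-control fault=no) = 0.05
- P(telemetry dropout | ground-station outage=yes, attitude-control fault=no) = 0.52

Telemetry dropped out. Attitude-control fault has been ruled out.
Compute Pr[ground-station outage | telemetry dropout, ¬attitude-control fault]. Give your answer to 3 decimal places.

Enumerate both values of ground-station outage and weight by the priors:
  P(telemetry dropout | ¬attitude-control fault) = 0.05·0.828 + 0.52·0.172
        = 0.041400 + 0.089440 = 0.130840
Keeping only the ground-station outage-present terms gives 0.089440, so
  P(ground-station outage | telemetry dropout, ¬attitude-control fault) = 0.089440 / 0.130840 ≈ 0.684

Pr[ground-station outage | telemetry dropout, ¬attitude-control fault] ≈ 0.684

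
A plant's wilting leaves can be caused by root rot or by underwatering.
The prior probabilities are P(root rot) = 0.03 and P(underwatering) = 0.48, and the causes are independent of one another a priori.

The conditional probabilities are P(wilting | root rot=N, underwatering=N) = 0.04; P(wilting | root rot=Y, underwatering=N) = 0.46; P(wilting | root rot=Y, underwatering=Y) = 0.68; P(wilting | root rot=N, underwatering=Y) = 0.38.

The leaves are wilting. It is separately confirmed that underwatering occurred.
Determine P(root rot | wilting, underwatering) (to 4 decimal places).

P(root rot | wilting, underwatering) ≈ 0.0524

For the numerator, keep only root rot=true terms: 0.68×0.03 = 0.020400
The normalizing constant is 0.38×0.97 + 0.68×0.03 = 0.389000
Posterior = 0.020400 / 0.389000 ≈ 0.0524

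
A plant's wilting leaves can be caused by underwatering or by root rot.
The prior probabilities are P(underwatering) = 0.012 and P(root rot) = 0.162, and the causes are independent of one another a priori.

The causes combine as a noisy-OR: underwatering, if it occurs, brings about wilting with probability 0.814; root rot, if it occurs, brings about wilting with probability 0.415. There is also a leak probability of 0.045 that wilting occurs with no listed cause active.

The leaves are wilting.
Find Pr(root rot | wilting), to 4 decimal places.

Pr(root rot | wilting) ≈ 0.6139

Under noisy-OR, P(wilting | causes) = 1 − (1−0.045)·∏(1−qᵢ) over the active causes.
Weight on root rot=true, given the evidence: 0.070637 + 0.001742 = 0.072379
The normalizing constant is 0.045×0.988×0.838 + 0.441325×0.988×0.162 + 0.82237×0.012×0.838 + 0.896086×0.012×0.162 = 0.117906
Posterior = 0.072379 / 0.117906 ≈ 0.6139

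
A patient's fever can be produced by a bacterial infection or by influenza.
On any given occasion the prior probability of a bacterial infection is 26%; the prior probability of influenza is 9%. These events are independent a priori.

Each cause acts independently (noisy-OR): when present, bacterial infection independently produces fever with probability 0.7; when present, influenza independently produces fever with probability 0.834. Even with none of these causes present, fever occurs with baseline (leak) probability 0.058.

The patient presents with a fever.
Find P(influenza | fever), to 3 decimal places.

P(influenza | fever) ≈ 0.273

Under noisy-OR, P(fever | causes) = 1 − (1−0.058)·∏(1−qᵢ) over the active causes.
P(fever) = 0.058×0.74×0.91 + 0.843628×0.74×0.09 + 0.7174×0.26×0.91 + 0.953088×0.26×0.09 = 0.039057 + 0.056186 + 0.169737 + 0.022302 = 0.287282
Restricting to configurations with influenza present: 0.056186 + 0.022302 = 0.078488.
P(influenza | fever) = 0.078488 / 0.287282 ≈ 0.273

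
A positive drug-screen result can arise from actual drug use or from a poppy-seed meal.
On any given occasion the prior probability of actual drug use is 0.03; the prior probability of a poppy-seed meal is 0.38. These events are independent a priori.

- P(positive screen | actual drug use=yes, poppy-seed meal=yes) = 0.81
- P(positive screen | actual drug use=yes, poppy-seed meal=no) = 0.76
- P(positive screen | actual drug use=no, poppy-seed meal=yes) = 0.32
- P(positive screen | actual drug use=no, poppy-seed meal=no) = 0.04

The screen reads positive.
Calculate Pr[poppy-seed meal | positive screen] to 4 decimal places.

By total probability over the 4 (actual drug use, poppy-seed meal) configurations:
  P(positive screen) = 0.04·0.97·0.62 + 0.32·0.97·0.38 + 0.76·0.03·0.62 + 0.81·0.03·0.38
        = 0.024056 + 0.117952 + 0.014136 + 0.009234 = 0.165378
The terms with poppy-seed meal present sum to 0.127186, so
  P(poppy-seed meal | positive screen) = 0.127186 / 0.165378 ≈ 0.7691

Pr[poppy-seed meal | positive screen] ≈ 0.7691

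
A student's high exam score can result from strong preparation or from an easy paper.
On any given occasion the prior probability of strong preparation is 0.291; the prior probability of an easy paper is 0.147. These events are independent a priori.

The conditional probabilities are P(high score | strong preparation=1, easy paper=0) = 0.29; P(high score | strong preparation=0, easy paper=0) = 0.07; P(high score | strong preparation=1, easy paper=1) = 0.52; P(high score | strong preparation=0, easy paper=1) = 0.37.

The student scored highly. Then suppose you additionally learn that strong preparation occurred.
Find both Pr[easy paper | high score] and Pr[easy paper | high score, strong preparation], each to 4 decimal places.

Pr[easy paper | high score] ≈ 0.3472; Pr[easy paper | high score, strong preparation] ≈ 0.2361

P(high score) = 0.07*0.709*0.853 + 0.37*0.709*0.147 + 0.29*0.291*0.853 + 0.52*0.291*0.147 = 0.042334 + 0.038563 + 0.071985 + 0.022244 = 0.175126
Restricting to configurations with easy paper present: 0.038563 + 0.022244 = 0.060807.
Hence the posterior is 0.060807/0.175126 ≈ 0.3472.

With the extra evidence:
By total probability over both values of easy paper:
  P(high score | strong preparation) = 0.29*0.853 + 0.52*0.147
        = 0.247370 + 0.076440 = 0.323810
Configurations with easy paper contribute 0.076440, so
  P(easy paper | high score, strong preparation) = 0.076440 / 0.323810 ≈ 0.2361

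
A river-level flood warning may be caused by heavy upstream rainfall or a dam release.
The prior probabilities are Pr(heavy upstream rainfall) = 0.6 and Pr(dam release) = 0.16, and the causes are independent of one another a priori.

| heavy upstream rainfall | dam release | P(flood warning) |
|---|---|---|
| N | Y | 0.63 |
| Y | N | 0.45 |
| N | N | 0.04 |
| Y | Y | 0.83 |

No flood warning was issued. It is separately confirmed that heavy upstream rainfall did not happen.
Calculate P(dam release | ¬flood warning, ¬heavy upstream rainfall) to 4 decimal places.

P(dam release | ¬flood warning, ¬heavy upstream rainfall) ≈ 0.0684

Weight on dam release=true, given the evidence: 0.37*0.16 = 0.059200
The normalizing constant is 0.96*0.84 + 0.37*0.16 = 0.865600
P(dam release | ¬flood warning, ¬heavy upstream rainfall) = 0.059200/0.865600 ≈ 0.0684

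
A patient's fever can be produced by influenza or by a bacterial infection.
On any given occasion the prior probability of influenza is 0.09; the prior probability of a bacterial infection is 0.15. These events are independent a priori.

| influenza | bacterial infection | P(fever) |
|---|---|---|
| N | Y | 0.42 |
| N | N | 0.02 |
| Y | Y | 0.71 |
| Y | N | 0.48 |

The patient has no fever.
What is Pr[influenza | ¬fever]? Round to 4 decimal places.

Pr[influenza | ¬fever] ≈ 0.0496

Numerator (weight on configurations with influenza): 0.039780 + 0.003915 = 0.043695
The normalizing constant is 0.98·0.91·0.85 + 0.58·0.91·0.15 + 0.52·0.09·0.85 + 0.29·0.09·0.15 = 0.880895
P(influenza | ¬fever) = 0.043695/0.880895 ≈ 0.0496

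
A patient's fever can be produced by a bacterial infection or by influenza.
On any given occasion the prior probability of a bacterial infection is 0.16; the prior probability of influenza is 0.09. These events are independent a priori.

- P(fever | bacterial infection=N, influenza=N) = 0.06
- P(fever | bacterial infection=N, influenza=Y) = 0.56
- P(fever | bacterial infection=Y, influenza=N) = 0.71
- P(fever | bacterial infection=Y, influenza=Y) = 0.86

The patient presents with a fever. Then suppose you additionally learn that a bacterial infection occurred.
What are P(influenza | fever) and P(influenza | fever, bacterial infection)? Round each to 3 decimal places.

P(fever) = 0.06×0.84×0.91 + 0.56×0.84×0.09 + 0.71×0.16×0.91 + 0.86×0.16×0.09 = 0.045864 + 0.042336 + 0.103376 + 0.012384 = 0.203960
Restricting to configurations with influenza present: 0.042336 + 0.012384 = 0.054720.
Hence the posterior is 0.054720/0.203960 ≈ 0.268.

Now condition on the additional information:
Weight on influenza=true, given the evidence: 0.86*0.09 = 0.077400
Denominator P(fever | bacterial infection): 0.71*0.91 + 0.86*0.09 = 0.723500
Posterior = 0.077400 / 0.723500 ≈ 0.107
— bacterial infection explains away the evidence for influenza.

P(influenza | fever) ≈ 0.268; P(influenza | fever, bacterial infection) ≈ 0.107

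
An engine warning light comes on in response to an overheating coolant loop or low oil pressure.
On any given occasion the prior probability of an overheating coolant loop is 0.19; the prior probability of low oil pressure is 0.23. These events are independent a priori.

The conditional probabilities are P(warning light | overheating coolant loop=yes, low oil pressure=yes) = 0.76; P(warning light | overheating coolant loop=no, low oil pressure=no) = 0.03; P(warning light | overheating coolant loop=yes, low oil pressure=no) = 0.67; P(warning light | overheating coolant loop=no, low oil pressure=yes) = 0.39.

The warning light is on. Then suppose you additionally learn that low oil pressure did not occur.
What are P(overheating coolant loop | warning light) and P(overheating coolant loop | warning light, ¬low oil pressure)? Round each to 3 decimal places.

P(overheating coolant loop | warning light) ≈ 0.590; P(overheating coolant loop | warning light, ¬low oil pressure) ≈ 0.840

Sum P(warning light|·) weighted by the priors over the 4 (overheating coolant loop, low oil pressure) configurations:
  P(warning light) = 0.03*0.81*0.77 + 0.39*0.81*0.23 + 0.67*0.19*0.77 + 0.76*0.19*0.23
        = 0.018711 + 0.072657 + 0.098021 + 0.033212 = 0.222601
Configurations with overheating coolant loop contribute 0.131233, so
  P(overheating coolant loop | warning light) = 0.131233 / 0.222601 ≈ 0.590

Now also conditioning on low oil pressure≠true:
P(warning light | ¬low oil pressure) = 0.03×0.81 + 0.67×0.19 = 0.024300 + 0.127300 = 0.151600
Restricting to configurations with overheating coolant loop present: 0.67×0.19 = 0.127300.
P(overheating coolant loop | warning light, ¬low oil pressure) = 0.127300 / 0.151600 ≈ 0.840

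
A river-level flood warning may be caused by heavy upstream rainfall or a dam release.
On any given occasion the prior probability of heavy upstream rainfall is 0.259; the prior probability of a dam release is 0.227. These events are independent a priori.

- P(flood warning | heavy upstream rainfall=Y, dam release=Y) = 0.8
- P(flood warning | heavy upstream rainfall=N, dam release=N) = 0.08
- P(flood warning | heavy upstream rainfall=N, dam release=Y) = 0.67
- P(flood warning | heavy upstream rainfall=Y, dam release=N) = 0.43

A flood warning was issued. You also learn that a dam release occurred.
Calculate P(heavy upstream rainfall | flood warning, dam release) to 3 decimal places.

P(flood warning | dam release) = 0.67*0.741 + 0.8*0.259 = 0.496470 + 0.207200 = 0.703670
The heavy upstream rainfall-present share is 0.8*0.259 = 0.207200.
P(heavy upstream rainfall | flood warning, dam release) = 0.207200 / 0.703670 ≈ 0.294

P(heavy upstream rainfall | flood warning, dam release) ≈ 0.294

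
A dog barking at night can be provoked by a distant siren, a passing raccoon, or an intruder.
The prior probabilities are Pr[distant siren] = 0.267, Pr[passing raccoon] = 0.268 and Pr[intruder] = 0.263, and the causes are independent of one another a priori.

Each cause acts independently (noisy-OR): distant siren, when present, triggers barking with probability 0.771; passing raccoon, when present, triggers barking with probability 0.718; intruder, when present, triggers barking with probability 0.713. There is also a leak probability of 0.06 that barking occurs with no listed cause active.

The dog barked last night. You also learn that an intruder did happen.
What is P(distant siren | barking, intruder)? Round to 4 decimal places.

Under noisy-OR, P(barking | causes) = 1 − (1−0.06)·∏(1−qᵢ) over the active causes.
Weight on distant siren=true, given the evidence: 0.183369 + 0.070309 = 0.253678
The normalizing constant is 0.73022*0.733*0.732 + 0.923922*0.733*0.268 + 0.93822*0.267*0.732 + 0.982578*0.267*0.268 = 0.826981
P(distant siren | barking, intruder) = 0.253678/0.826981 ≈ 0.3068

P(distant siren | barking, intruder) ≈ 0.3068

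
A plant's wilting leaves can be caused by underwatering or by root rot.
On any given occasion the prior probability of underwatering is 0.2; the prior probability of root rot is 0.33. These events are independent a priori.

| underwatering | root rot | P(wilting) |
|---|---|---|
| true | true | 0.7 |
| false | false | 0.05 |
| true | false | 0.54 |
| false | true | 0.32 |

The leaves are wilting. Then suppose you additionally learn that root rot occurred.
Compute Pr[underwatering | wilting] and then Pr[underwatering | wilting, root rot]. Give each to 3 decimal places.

Pr[underwatering | wilting] ≈ 0.516; Pr[underwatering | wilting, root rot] ≈ 0.354

By total probability over the 4 (underwatering, root rot) configurations:
  P(wilting) = 0.05·0.8·0.67 + 0.32·0.8·0.33 + 0.54·0.2·0.67 + 0.7·0.2·0.33
        = 0.026800 + 0.084480 + 0.072360 + 0.046200 = 0.229840
Keeping only the underwatering-present terms gives 0.118560, so
  P(underwatering | wilting) = 0.118560 / 0.229840 ≈ 0.516

Now condition on the additional information:
P(wilting | root rot) = 0.32×0.8 + 0.7×0.2 = 0.256000 + 0.140000 = 0.396000
The underwatering-present share is 0.7×0.2 = 0.140000.
P(underwatering | wilting, root rot) = 0.140000 / 0.396000 ≈ 0.354
Conditioning on root rot lowers the posterior on underwatering: the classic explaining-away effect in a common-effect structure.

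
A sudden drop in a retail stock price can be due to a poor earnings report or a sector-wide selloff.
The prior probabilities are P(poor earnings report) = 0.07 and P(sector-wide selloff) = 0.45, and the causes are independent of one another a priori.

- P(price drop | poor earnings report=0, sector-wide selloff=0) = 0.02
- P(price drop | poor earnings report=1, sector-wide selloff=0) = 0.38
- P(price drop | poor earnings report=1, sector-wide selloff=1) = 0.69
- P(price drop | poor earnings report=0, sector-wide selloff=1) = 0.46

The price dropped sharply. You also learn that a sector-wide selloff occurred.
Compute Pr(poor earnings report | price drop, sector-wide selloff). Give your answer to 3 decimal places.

Pr(poor earnings report | price drop, sector-wide selloff) ≈ 0.101

Weight on poor earnings report=true, given the evidence: 0.69*0.07 = 0.048300
The normalizing constant is 0.46*0.93 + 0.69*0.07 = 0.476100
Posterior = 0.048300 / 0.476100 ≈ 0.101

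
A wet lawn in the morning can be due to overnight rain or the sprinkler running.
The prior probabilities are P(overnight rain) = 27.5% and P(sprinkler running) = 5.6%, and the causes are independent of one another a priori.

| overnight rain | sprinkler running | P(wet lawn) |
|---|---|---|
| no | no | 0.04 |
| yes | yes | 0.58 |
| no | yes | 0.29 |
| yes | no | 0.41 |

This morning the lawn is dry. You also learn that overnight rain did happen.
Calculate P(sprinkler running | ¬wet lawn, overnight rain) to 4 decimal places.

Weight on sprinkler running=true, given the evidence: 0.42×0.056 = 0.023520
Normalizer over all consistent configurations: 0.59×0.944 + 0.42×0.056 = 0.580480
Posterior = 0.023520 / 0.580480 ≈ 0.0405

P(sprinkler running | ¬wet lawn, overnight rain) ≈ 0.0405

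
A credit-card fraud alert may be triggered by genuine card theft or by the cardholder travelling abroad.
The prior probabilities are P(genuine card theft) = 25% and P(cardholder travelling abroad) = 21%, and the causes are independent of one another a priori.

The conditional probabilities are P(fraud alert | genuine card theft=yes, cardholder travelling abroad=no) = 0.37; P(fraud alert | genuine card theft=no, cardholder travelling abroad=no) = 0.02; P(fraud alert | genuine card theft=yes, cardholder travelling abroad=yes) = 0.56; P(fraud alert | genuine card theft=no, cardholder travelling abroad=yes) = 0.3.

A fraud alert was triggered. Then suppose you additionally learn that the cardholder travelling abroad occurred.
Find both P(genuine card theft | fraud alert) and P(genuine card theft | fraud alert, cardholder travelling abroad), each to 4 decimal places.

Enumerate the 4 (genuine card theft, cardholder travelling abroad) configurations and weight by the priors:
  P(fraud alert) = 0.02×0.75×0.79 + 0.3×0.75×0.21 + 0.37×0.25×0.79 + 0.56×0.25×0.21
        = 0.011850 + 0.047250 + 0.073075 + 0.029400 = 0.161575
The terms with genuine card theft present sum to 0.102475, so
  P(genuine card theft | fraud alert) = 0.102475 / 0.161575 ≈ 0.6342

With the extra evidence:
For the numerator, keep only genuine card theft=true terms: 0.56×0.25 = 0.140000
The normalizing constant is 0.3×0.75 + 0.56×0.25 = 0.365000
Posterior = 0.140000 / 0.365000 ≈ 0.3836

P(genuine card theft | fraud alert) ≈ 0.6342; P(genuine card theft | fraud alert, cardholder travelling abroad) ≈ 0.3836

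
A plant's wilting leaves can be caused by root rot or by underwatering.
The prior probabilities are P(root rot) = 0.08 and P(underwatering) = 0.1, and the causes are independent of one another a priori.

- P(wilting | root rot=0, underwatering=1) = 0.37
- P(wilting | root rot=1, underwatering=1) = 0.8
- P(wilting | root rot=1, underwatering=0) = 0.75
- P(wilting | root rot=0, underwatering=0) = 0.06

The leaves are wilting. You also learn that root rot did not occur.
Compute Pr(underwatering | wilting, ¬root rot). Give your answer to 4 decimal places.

Pr(underwatering | wilting, ¬root rot) ≈ 0.4066

P(wilting | ¬root rot) = 0.06*0.9 + 0.37*0.1 = 0.054000 + 0.037000 = 0.091000
Of this, 0.037000 comes from 0.37*0.1 (the underwatering=true cases).
Hence the posterior is 0.037000/0.091000 ≈ 0.4066.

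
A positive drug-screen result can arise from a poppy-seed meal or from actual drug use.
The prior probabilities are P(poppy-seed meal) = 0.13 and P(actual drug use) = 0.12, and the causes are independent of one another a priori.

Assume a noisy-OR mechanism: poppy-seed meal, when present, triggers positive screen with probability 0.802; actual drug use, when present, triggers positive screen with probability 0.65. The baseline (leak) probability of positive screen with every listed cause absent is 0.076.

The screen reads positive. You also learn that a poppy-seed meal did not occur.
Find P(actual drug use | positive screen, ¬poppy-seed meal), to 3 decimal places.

Under noisy-OR, P(positive screen | causes) = 1 − (1−0.076)·∏(1−qᵢ) over the active causes.
P(positive screen | ¬poppy-seed meal) = 0.076×0.88 + 0.6766×0.12 = 0.066880 + 0.081192 = 0.148072
Of this, 0.081192 comes from 0.6766×0.12 (the actual drug use=true cases).
P(actual drug use | positive screen, ¬poppy-seed meal) = 0.081192 / 0.148072 ≈ 0.548

P(actual drug use | positive screen, ¬poppy-seed meal) ≈ 0.548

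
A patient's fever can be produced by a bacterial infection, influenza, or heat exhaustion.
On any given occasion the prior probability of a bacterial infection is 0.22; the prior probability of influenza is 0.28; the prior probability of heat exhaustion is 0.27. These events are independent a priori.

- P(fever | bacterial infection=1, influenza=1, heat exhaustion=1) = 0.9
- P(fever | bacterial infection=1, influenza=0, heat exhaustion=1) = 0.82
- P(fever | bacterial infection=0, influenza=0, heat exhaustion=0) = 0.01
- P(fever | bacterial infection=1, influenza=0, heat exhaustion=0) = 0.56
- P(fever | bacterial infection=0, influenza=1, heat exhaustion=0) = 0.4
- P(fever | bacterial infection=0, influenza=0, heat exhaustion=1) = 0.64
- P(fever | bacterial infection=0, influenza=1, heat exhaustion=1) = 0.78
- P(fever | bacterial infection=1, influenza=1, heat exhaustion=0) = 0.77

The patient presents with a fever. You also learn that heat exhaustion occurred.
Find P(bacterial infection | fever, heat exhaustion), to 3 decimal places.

Enumerate the 4 (bacterial infection, influenza) configurations and weight by the priors:
  P(fever | heat exhaustion) = 0.64*0.78*0.72 + 0.78*0.78*0.28 + 0.82*0.22*0.72 + 0.9*0.22*0.28
        = 0.359424 + 0.170352 + 0.129888 + 0.055440 = 0.715104
Keeping only the bacterial infection-present terms gives 0.185328, so
  P(bacterial infection | fever, heat exhaustion) = 0.185328 / 0.715104 ≈ 0.259

P(bacterial infection | fever, heat exhaustion) ≈ 0.259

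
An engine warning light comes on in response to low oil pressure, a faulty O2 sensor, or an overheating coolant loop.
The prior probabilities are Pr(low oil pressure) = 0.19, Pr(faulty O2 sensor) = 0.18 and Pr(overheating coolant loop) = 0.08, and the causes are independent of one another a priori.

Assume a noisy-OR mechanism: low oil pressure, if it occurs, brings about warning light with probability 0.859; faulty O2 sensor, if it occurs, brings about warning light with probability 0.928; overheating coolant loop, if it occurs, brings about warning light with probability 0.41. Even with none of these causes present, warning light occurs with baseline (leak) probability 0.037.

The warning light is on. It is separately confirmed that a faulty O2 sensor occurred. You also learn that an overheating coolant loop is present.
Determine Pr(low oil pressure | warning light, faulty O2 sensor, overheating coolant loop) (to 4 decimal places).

Under noisy-OR, P(warning light | causes) = 1 − (1−0.037)·∏(1−qᵢ) over the active causes.
For the numerator, keep only low oil pressure=true terms: 0.994232×0.19 = 0.188904
Denominator P(warning light | faulty O2 sensor, overheating coolant loop): 0.959092×0.81 + 0.994232×0.19 = 0.965769
P(low oil pressure | warning light, faulty O2 sensor, overheating coolant loop) = 0.188904/0.965769 ≈ 0.1956

Pr(low oil pressure | warning light, faulty O2 sensor, overheating coolant loop) ≈ 0.1956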